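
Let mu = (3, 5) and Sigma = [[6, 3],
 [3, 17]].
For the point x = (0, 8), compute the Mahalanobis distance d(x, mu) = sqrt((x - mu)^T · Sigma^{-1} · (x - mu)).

Step 1 — centre the observation: (x - mu) = (-3, 3).

Step 2 — invert Sigma. det(Sigma) = 6·17 - (3)² = 93.
  Sigma^{-1} = (1/det) · [[d, -b], [-b, a]] = [[0.1828, -0.0323],
 [-0.0323, 0.0645]].

Step 3 — form the quadratic (x - mu)^T · Sigma^{-1} · (x - mu):
  Sigma^{-1} · (x - mu) = (-0.6452, 0.2903).
  (x - mu)^T · [Sigma^{-1} · (x - mu)] = (-3)·(-0.6452) + (3)·(0.2903) = 2.8065.

Step 4 — take square root: d = √(2.8065) ≈ 1.6752.

d(x, mu) = √(2.8065) ≈ 1.6752


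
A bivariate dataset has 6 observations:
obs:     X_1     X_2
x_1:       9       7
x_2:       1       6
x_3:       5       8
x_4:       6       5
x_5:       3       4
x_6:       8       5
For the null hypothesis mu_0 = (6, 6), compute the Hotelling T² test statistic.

Step 1 — sample mean vector:
  mean(X_1) = (9 + 1 + 5 + 6 + 3 + 8) / 6 = 32/6 = 5.3333
  mean(X_2) = (7 + 6 + 8 + 5 + 4 + 5) / 6 = 35/6 = 5.8333
  x̄ = (5.3333, 5.8333),  deviation x̄ - mu_0 = (5.3333, 5.8333) - (6, 6) = (-0.6667, -0.1667).

Step 2 — sample covariance matrix, S[i,j] = (1/(n-1)) · Σ_k (x_{k,i} - mean_i) · (x_{k,j} - mean_j), divisor n-1 = 5:
  S[X_1,X_1] = ((3.6667)·(3.6667) + (-4.3333)·(-4.3333) + (-0.3333)·(-0.3333) + (0.6667)·(0.6667) + (-2.3333)·(-2.3333) + (2.6667)·(2.6667)) / 5 = 45.3333/5 = 9.0667
  S[X_1,X_2] = ((3.6667)·(1.1667) + (-4.3333)·(0.1667) + (-0.3333)·(2.1667) + (0.6667)·(-0.8333) + (-2.3333)·(-1.8333) + (2.6667)·(-0.8333)) / 5 = 4.3333/5 = 0.8667
  S[X_2,X_2] = ((1.1667)·(1.1667) + (0.1667)·(0.1667) + (2.1667)·(2.1667) + (-0.8333)·(-0.8333) + (-1.8333)·(-1.8333) + (-0.8333)·(-0.8333)) / 5 = 10.8333/5 = 2.1667
  S = [[9.0667, 0.8667],
 [0.8667, 2.1667]].

Step 3 — invert S. det(S) = 9.0667·2.1667 - (0.8667)² = 18.8933.
  S^{-1} = (1/det) · [[d, -b], [-b, a]] = [[0.1147, -0.0459],
 [-0.0459, 0.4799]].

Step 4 — quadratic form (x̄ - mu_0)^T · S^{-1} · (x̄ - mu_0):
  S^{-1} · (x̄ - mu_0) = (-0.0688, -0.0494),
  (x̄ - mu_0)^T · [...] = (-0.6667)·(-0.0688) + (-0.1667)·(-0.0494) = 0.0541.

Step 5 — scale by n: T² = 6 · 0.0541 = 0.3246.

T² ≈ 0.3246


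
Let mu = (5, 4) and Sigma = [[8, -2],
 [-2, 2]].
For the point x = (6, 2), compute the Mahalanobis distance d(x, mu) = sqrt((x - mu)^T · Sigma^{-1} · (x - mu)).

Step 1 — centre the observation: (x - mu) = (1, -2).

Step 2 — invert Sigma. det(Sigma) = 8·2 - (-2)² = 12.
  Sigma^{-1} = (1/det) · [[d, -b], [-b, a]] = [[0.1667, 0.1667],
 [0.1667, 0.6667]].

Step 3 — form the quadratic (x - mu)^T · Sigma^{-1} · (x - mu):
  Sigma^{-1} · (x - mu) = (-0.1667, -1.1667).
  (x - mu)^T · [Sigma^{-1} · (x - mu)] = (1)·(-0.1667) + (-2)·(-1.1667) = 2.1667.

Step 4 — take square root: d = √(2.1667) ≈ 1.472.

d(x, mu) = √(2.1667) ≈ 1.472


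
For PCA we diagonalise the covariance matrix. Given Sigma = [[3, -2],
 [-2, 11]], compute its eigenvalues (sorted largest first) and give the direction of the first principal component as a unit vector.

Step 1 — characteristic polynomial of 2×2 Sigma:
  det(Sigma - λI) = λ² - trace · λ + det = 0.
  trace = 3 + 11 = 14, det = 3·11 - (-2)² = 29.
Step 2 — discriminant:
  Δ = trace² - 4·det = 196 - 116 = 80.
Step 3 — eigenvalues:
  λ = (trace ± √Δ)/2 = (14 ± 8.9443)/2,
  λ_1 = 11.4721,  λ_2 = 2.5279.

Step 4 — unit eigenvector for λ_1: solve (Sigma - λ_1 I)v = 0. First row:
  (3 - 11.4721)·v_x + (-2)·v_y = 0, i.e. (-8.4721)·v_x + (-2)·v_y = 0,
  so v ∝ (b, λ_1 - a) = (-2, 8.4721); multiply by -1 so the first entry is positive: u = (2, -8.4721).
  ||u|| = √((2)² + (-8.4721)²) = √(75.7771) ≈ 8.705,
  v_1 = u/||u|| ≈ (0.2298, -0.9732) (||v_1|| = 1).

λ_1 = 11.4721,  λ_2 = 2.5279;  v_1 ≈ (0.2298, -0.9732)


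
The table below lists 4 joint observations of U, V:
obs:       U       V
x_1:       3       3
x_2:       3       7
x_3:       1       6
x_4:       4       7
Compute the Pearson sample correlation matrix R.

Step 1 — column means:
  mean(U) = (3 + 3 + 1 + 4) / 4 = 11/4 = 2.75
  mean(V) = (3 + 7 + 6 + 7) / 4 = 23/4 = 5.75

Step 2 — sample variances and covariances s[i,j] = (1/(n-1)) · Σ_k (x_{k,i} - mean_i) · (x_{k,j} - mean_j), with n-1 = 3:
  s[U,U] = ((0.25)·(0.25) + (0.25)·(0.25) + (-1.75)·(-1.75) + (1.25)·(1.25)) / 3 = 4.75/3 = 1.5833
  s[U,V] = ((0.25)·(-2.75) + (0.25)·(1.25) + (-1.75)·(0.25) + (1.25)·(1.25)) / 3 = 0.75/3 = 0.25
  s[V,V] = ((-2.75)·(-2.75) + (1.25)·(1.25) + (0.25)·(0.25) + (1.25)·(1.25)) / 3 = 10.75/3 = 3.5833
  Sample standard deviations s_i = √(s[i,i]):
  s(U) = √(1.5833) = 1.2583
  s(V) = √(3.5833) = 1.893

Step 3 — r_{ij} = s_{ij} / (s_i · s_j):
  r[U,U] = 1 (diagonal).
  r[U,V] = 0.25 / (1.2583 · 1.893) = 0.25 / 2.3819 = 0.105
  r[V,V] = 1 (diagonal).

R is symmetric with unit diagonal. Assembling:

R = [[1, 0.105],
 [0.105, 1]]


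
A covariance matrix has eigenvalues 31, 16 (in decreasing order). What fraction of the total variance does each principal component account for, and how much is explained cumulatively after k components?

Step 1 — total variance = trace(Sigma) = Σ λ_i = 31 + 16 = 47.

Step 2 — fraction explained by component i = λ_i / Σ λ:
  PC1: 31/47 = 0.6596
  PC2: 16/47 = 0.3404

Step 3 — cumulative fraction after k components = (λ_1 + ... + λ_k) / Σ λ:
  k = 1: 31/47 = 0.6596
  k = 2: (31 + 16)/47 = 47/47 = 1

Summary (fraction, with percent):

explained: PC1 0.6596 (65.96%), PC2 0.3404 (34.04%);  cumulative: 0.6596, 1


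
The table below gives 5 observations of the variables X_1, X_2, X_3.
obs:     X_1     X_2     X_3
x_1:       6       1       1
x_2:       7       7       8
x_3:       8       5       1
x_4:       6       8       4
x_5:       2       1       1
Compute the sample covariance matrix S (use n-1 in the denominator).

Step 1 — column means:
  mean(X_1) = (6 + 7 + 8 + 6 + 2) / 5 = 29/5 = 5.8
  mean(X_2) = (1 + 7 + 5 + 8 + 1) / 5 = 22/5 = 4.4
  mean(X_3) = (1 + 8 + 1 + 4 + 1) / 5 = 15/5 = 3

Step 2 — sample covariance S[i,j] = (1/(n-1)) · Σ_k (x_{k,i} - mean_i) · (x_{k,j} - mean_j), with n-1 = 4.
  S[X_1,X_1] = ((0.2)·(0.2) + (1.2)·(1.2) + (2.2)·(2.2) + (0.2)·(0.2) + (-3.8)·(-3.8)) / 4 = 20.8/4 = 5.2
  S[X_1,X_2] = ((0.2)·(-3.4) + (1.2)·(2.6) + (2.2)·(0.6) + (0.2)·(3.6) + (-3.8)·(-3.4)) / 4 = 17.4/4 = 4.35
  S[X_1,X_3] = ((0.2)·(-2) + (1.2)·(5) + (2.2)·(-2) + (0.2)·(1) + (-3.8)·(-2)) / 4 = 9/4 = 2.25
  S[X_2,X_2] = ((-3.4)·(-3.4) + (2.6)·(2.6) + (0.6)·(0.6) + (3.6)·(3.6) + (-3.4)·(-3.4)) / 4 = 43.2/4 = 10.8
  S[X_2,X_3] = ((-3.4)·(-2) + (2.6)·(5) + (0.6)·(-2) + (3.6)·(1) + (-3.4)·(-2)) / 4 = 29/4 = 7.25
  S[X_3,X_3] = ((-2)·(-2) + (5)·(5) + (-2)·(-2) + (1)·(1) + (-2)·(-2)) / 4 = 38/4 = 9.5

S is symmetric (S[j,i] = S[i,j]). Assembling:

S = [[5.2, 4.35, 2.25],
 [4.35, 10.8, 7.25],
 [2.25, 7.25, 9.5]]


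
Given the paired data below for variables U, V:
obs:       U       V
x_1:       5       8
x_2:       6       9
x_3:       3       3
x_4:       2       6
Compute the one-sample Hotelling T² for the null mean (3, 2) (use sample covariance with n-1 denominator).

Step 1 — sample mean vector:
  mean(U) = (5 + 6 + 3 + 2) / 4 = 16/4 = 4
  mean(V) = (8 + 9 + 3 + 6) / 4 = 26/4 = 6.5
  x̄ = (4, 6.5),  deviation x̄ - mu_0 = (4, 6.5) - (3, 2) = (1, 4.5).

Step 2 — sample covariance matrix, S[i,j] = (1/(n-1)) · Σ_k (x_{k,i} - mean_i) · (x_{k,j} - mean_j), divisor n-1 = 3:
  S[U,U] = ((1)·(1) + (2)·(2) + (-1)·(-1) + (-2)·(-2)) / 3 = 10/3 = 3.3333
  S[U,V] = ((1)·(1.5) + (2)·(2.5) + (-1)·(-3.5) + (-2)·(-0.5)) / 3 = 11/3 = 3.6667
  S[V,V] = ((1.5)·(1.5) + (2.5)·(2.5) + (-3.5)·(-3.5) + (-0.5)·(-0.5)) / 3 = 21/3 = 7
  S = [[3.3333, 3.6667],
 [3.6667, 7]].

Step 3 — invert S. det(S) = 3.3333·7 - (3.6667)² = 9.8889.
  S^{-1} = (1/det) · [[d, -b], [-b, a]] = [[0.7079, -0.3708],
 [-0.3708, 0.3371]].

Step 4 — quadratic form (x̄ - mu_0)^T · S^{-1} · (x̄ - mu_0):
  S^{-1} · (x̄ - mu_0) = (-0.9607, 1.1461),
  (x̄ - mu_0)^T · [...] = (1)·(-0.9607) + (4.5)·(1.1461) = 4.1966.

Step 5 — scale by n: T² = 4 · 4.1966 = 16.7865.

T² ≈ 16.7865


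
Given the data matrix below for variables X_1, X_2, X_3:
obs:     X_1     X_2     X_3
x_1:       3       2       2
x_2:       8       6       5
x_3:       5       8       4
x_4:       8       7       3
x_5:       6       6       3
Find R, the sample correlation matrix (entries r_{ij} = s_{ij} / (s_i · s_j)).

Step 1 — column means:
  mean(X_1) = (3 + 8 + 5 + 8 + 6) / 5 = 30/5 = 6
  mean(X_2) = (2 + 6 + 8 + 7 + 6) / 5 = 29/5 = 5.8
  mean(X_3) = (2 + 5 + 4 + 3 + 3) / 5 = 17/5 = 3.4

Step 2 — sample variances and covariances s[i,j] = (1/(n-1)) · Σ_k (x_{k,i} - mean_i) · (x_{k,j} - mean_j), with n-1 = 4:
  s[X_1,X_1] = ((-3)·(-3) + (2)·(2) + (-1)·(-1) + (2)·(2) + (0)·(0)) / 4 = 18/4 = 4.5
  s[X_1,X_2] = ((-3)·(-3.8) + (2)·(0.2) + (-1)·(2.2) + (2)·(1.2) + (0)·(0.2)) / 4 = 12/4 = 3
  s[X_1,X_3] = ((-3)·(-1.4) + (2)·(1.6) + (-1)·(0.6) + (2)·(-0.4) + (0)·(-0.4)) / 4 = 6/4 = 1.5
  s[X_2,X_2] = ((-3.8)·(-3.8) + (0.2)·(0.2) + (2.2)·(2.2) + (1.2)·(1.2) + (0.2)·(0.2)) / 4 = 20.8/4 = 5.2
  s[X_2,X_3] = ((-3.8)·(-1.4) + (0.2)·(1.6) + (2.2)·(0.6) + (1.2)·(-0.4) + (0.2)·(-0.4)) / 4 = 6.4/4 = 1.6
  s[X_3,X_3] = ((-1.4)·(-1.4) + (1.6)·(1.6) + (0.6)·(0.6) + (-0.4)·(-0.4) + (-0.4)·(-0.4)) / 4 = 5.2/4 = 1.3
  Sample standard deviations s_i = √(s[i,i]):
  s(X_1) = √(4.5) = 2.1213
  s(X_2) = √(5.2) = 2.2804
  s(X_3) = √(1.3) = 1.1402

Step 3 — r_{ij} = s_{ij} / (s_i · s_j):
  r[X_1,X_1] = 1 (diagonal).
  r[X_1,X_2] = 3 / (2.1213 · 2.2804) = 3 / 4.8374 = 0.6202
  r[X_1,X_3] = 1.5 / (2.1213 · 1.1402) = 1.5 / 2.4187 = 0.6202
  r[X_2,X_2] = 1 (diagonal).
  r[X_2,X_3] = 1.6 / (2.2804 · 1.1402) = 1.6 / 2.6 = 0.6154
  r[X_3,X_3] = 1 (diagonal).

R is symmetric with unit diagonal. Assembling:

R = [[1, 0.6202, 0.6202],
 [0.6202, 1, 0.6154],
 [0.6202, 0.6154, 1]]


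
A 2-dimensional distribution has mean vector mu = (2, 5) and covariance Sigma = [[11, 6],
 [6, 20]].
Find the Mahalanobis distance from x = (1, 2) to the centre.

Step 1 — centre the observation: (x - mu) = (-1, -3).

Step 2 — invert Sigma. det(Sigma) = 11·20 - (6)² = 184.
  Sigma^{-1} = (1/det) · [[d, -b], [-b, a]] = [[0.1087, -0.0326],
 [-0.0326, 0.0598]].

Step 3 — form the quadratic (x - mu)^T · Sigma^{-1} · (x - mu):
  Sigma^{-1} · (x - mu) = (-0.0109, -0.1467).
  (x - mu)^T · [Sigma^{-1} · (x - mu)] = (-1)·(-0.0109) + (-3)·(-0.1467) = 0.4511.

Step 4 — take square root: d = √(0.4511) ≈ 0.6716.

d(x, mu) = √(0.4511) ≈ 0.6716


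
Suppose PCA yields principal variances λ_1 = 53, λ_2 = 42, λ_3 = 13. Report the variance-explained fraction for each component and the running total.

Step 1 — total variance = trace(Sigma) = Σ λ_i = 53 + 42 + 13 = 108.

Step 2 — fraction explained by component i = λ_i / Σ λ:
  PC1: 53/108 = 0.4907
  PC2: 42/108 = 0.3889
  PC3: 13/108 = 0.1204

Step 3 — cumulative fraction after k components = (λ_1 + ... + λ_k) / Σ λ:
  k = 1: 53/108 = 0.4907
  k = 2: (53 + 42)/108 = 95/108 = 0.8796
  k = 3: (53 + 42 + 13)/108 = 108/108 = 1

Summary (fraction, with percent):

explained: PC1 0.4907 (49.07%), PC2 0.3889 (38.89%), PC3 0.1204 (12.04%);  cumulative: 0.4907, 0.8796, 1


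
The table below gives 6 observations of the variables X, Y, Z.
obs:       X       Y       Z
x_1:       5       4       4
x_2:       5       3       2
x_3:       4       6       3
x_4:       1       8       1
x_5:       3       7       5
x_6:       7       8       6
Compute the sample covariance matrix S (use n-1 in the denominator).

Step 1 — column means:
  mean(X) = (5 + 5 + 4 + 1 + 3 + 7) / 6 = 25/6 = 4.1667
  mean(Y) = (4 + 3 + 6 + 8 + 7 + 8) / 6 = 36/6 = 6
  mean(Z) = (4 + 2 + 3 + 1 + 5 + 6) / 6 = 21/6 = 3.5

Step 2 — sample covariance S[i,j] = (1/(n-1)) · Σ_k (x_{k,i} - mean_i) · (x_{k,j} - mean_j), with n-1 = 5.
  S[X,X] = ((0.8333)·(0.8333) + (0.8333)·(0.8333) + (-0.1667)·(-0.1667) + (-3.1667)·(-3.1667) + (-1.1667)·(-1.1667) + (2.8333)·(2.8333)) / 5 = 20.8333/5 = 4.1667
  S[X,Y] = ((0.8333)·(-2) + (0.8333)·(-3) + (-0.1667)·(0) + (-3.1667)·(2) + (-1.1667)·(1) + (2.8333)·(2)) / 5 = -6/5 = -1.2
  S[X,Z] = ((0.8333)·(0.5) + (0.8333)·(-1.5) + (-0.1667)·(-0.5) + (-3.1667)·(-2.5) + (-1.1667)·(1.5) + (2.8333)·(2.5)) / 5 = 12.5/5 = 2.5
  S[Y,Y] = ((-2)·(-2) + (-3)·(-3) + (0)·(0) + (2)·(2) + (1)·(1) + (2)·(2)) / 5 = 22/5 = 4.4
  S[Y,Z] = ((-2)·(0.5) + (-3)·(-1.5) + (0)·(-0.5) + (2)·(-2.5) + (1)·(1.5) + (2)·(2.5)) / 5 = 5/5 = 1
  S[Z,Z] = ((0.5)·(0.5) + (-1.5)·(-1.5) + (-0.5)·(-0.5) + (-2.5)·(-2.5) + (1.5)·(1.5) + (2.5)·(2.5)) / 5 = 17.5/5 = 3.5

S is symmetric (S[j,i] = S[i,j]). Assembling:

S = [[4.1667, -1.2, 2.5],
 [-1.2, 4.4, 1],
 [2.5, 1, 3.5]]


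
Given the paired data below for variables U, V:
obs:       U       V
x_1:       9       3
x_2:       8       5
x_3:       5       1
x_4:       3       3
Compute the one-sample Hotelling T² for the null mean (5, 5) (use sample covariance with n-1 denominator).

Step 1 — sample mean vector:
  mean(U) = (9 + 8 + 5 + 3) / 4 = 25/4 = 6.25
  mean(V) = (3 + 5 + 1 + 3) / 4 = 12/4 = 3
  x̄ = (6.25, 3),  deviation x̄ - mu_0 = (6.25, 3) - (5, 5) = (1.25, -2).

Step 2 — sample covariance matrix, S[i,j] = (1/(n-1)) · Σ_k (x_{k,i} - mean_i) · (x_{k,j} - mean_j), divisor n-1 = 3:
  S[U,U] = ((2.75)·(2.75) + (1.75)·(1.75) + (-1.25)·(-1.25) + (-3.25)·(-3.25)) / 3 = 22.75/3 = 7.5833
  S[U,V] = ((2.75)·(0) + (1.75)·(2) + (-1.25)·(-2) + (-3.25)·(0)) / 3 = 6/3 = 2
  S[V,V] = ((0)·(0) + (2)·(2) + (-2)·(-2) + (0)·(0)) / 3 = 8/3 = 2.6667
  S = [[7.5833, 2],
 [2, 2.6667]].

Step 3 — invert S. det(S) = 7.5833·2.6667 - (2)² = 16.2222.
  S^{-1} = (1/det) · [[d, -b], [-b, a]] = [[0.1644, -0.1233],
 [-0.1233, 0.4675]].

Step 4 — quadratic form (x̄ - mu_0)^T · S^{-1} · (x̄ - mu_0):
  S^{-1} · (x̄ - mu_0) = (0.4521, -1.089),
  (x̄ - mu_0)^T · [...] = (1.25)·(0.4521) + (-2)·(-1.089) = 2.7432.

Step 5 — scale by n: T² = 4 · 2.7432 = 10.9726.

T² ≈ 10.9726


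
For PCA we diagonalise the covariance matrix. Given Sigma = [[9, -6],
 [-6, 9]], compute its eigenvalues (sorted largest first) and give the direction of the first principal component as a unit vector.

Step 1 — characteristic polynomial of 2×2 Sigma:
  det(Sigma - λI) = λ² - trace · λ + det = 0.
  trace = 9 + 9 = 18, det = 9·9 - (-6)² = 45.
Step 2 — discriminant:
  Δ = trace² - 4·det = 324 - 180 = 144.
Step 3 — eigenvalues:
  λ = (trace ± √Δ)/2 = (18 ± 12)/2,
  λ_1 = 15,  λ_2 = 3.

Step 4 — unit eigenvector for λ_1: solve (Sigma - λ_1 I)v = 0. First row:
  (9 - 15)·v_x + (-6)·v_y = 0, i.e. (-6)·v_x + (-6)·v_y = 0,
  so v ∝ (b, λ_1 - a) = (-6, 6); multiply by -1 so the first entry is positive: u = (6, -6).
  ||u|| = √((6)² + (-6)²) = √(72) ≈ 8.4853,
  v_1 = u/||u|| ≈ (0.7071, -0.7071) (||v_1|| = 1).

λ_1 = 15,  λ_2 = 3;  v_1 ≈ (0.7071, -0.7071)


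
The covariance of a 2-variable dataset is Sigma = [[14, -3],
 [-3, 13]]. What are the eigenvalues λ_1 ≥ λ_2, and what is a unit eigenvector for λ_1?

Step 1 — characteristic polynomial of 2×2 Sigma:
  det(Sigma - λI) = λ² - trace · λ + det = 0.
  trace = 14 + 13 = 27, det = 14·13 - (-3)² = 173.
Step 2 — discriminant:
  Δ = trace² - 4·det = 729 - 692 = 37.
Step 3 — eigenvalues:
  λ = (trace ± √Δ)/2 = (27 ± 6.0828)/2,
  λ_1 = 16.5414,  λ_2 = 10.4586.

Step 4 — unit eigenvector for λ_1: solve (Sigma - λ_1 I)v = 0. First row:
  (14 - 16.5414)·v_x + (-3)·v_y = 0, i.e. (-2.5414)·v_x + (-3)·v_y = 0,
  so v ∝ (b, λ_1 - a) = (-3, 2.5414); multiply by -1 so the first entry is positive: u = (3, -2.5414).
  ||u|| = √((3)² + (-2.5414)²) = √(15.4586) ≈ 3.9317,
  v_1 = u/||u|| ≈ (0.763, -0.6464) (||v_1|| = 1).

λ_1 = 16.5414,  λ_2 = 10.4586;  v_1 ≈ (0.763, -0.6464)


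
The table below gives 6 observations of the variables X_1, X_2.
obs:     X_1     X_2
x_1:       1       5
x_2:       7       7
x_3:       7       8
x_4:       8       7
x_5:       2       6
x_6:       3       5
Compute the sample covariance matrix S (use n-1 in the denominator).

Step 1 — column means:
  mean(X_1) = (1 + 7 + 7 + 8 + 2 + 3) / 6 = 28/6 = 4.6667
  mean(X_2) = (5 + 7 + 8 + 7 + 6 + 5) / 6 = 38/6 = 6.3333

Step 2 — sample covariance S[i,j] = (1/(n-1)) · Σ_k (x_{k,i} - mean_i) · (x_{k,j} - mean_j), with n-1 = 5.
  S[X_1,X_1] = ((-3.6667)·(-3.6667) + (2.3333)·(2.3333) + (2.3333)·(2.3333) + (3.3333)·(3.3333) + (-2.6667)·(-2.6667) + (-1.6667)·(-1.6667)) / 5 = 45.3333/5 = 9.0667
  S[X_1,X_2] = ((-3.6667)·(-1.3333) + (2.3333)·(0.6667) + (2.3333)·(1.6667) + (3.3333)·(0.6667) + (-2.6667)·(-0.3333) + (-1.6667)·(-1.3333)) / 5 = 15.6667/5 = 3.1333
  S[X_2,X_2] = ((-1.3333)·(-1.3333) + (0.6667)·(0.6667) + (1.6667)·(1.6667) + (0.6667)·(0.6667) + (-0.3333)·(-0.3333) + (-1.3333)·(-1.3333)) / 5 = 7.3333/5 = 1.4667

S is symmetric (S[j,i] = S[i,j]). Assembling:

S = [[9.0667, 3.1333],
 [3.1333, 1.4667]]


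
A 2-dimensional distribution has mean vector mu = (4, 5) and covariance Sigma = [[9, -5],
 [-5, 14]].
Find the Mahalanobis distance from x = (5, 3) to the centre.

Step 1 — centre the observation: (x - mu) = (1, -2).

Step 2 — invert Sigma. det(Sigma) = 9·14 - (-5)² = 101.
  Sigma^{-1} = (1/det) · [[d, -b], [-b, a]] = [[0.1386, 0.0495],
 [0.0495, 0.0891]].

Step 3 — form the quadratic (x - mu)^T · Sigma^{-1} · (x - mu):
  Sigma^{-1} · (x - mu) = (0.0396, -0.1287).
  (x - mu)^T · [Sigma^{-1} · (x - mu)] = (1)·(0.0396) + (-2)·(-0.1287) = 0.297.

Step 4 — take square root: d = √(0.297) ≈ 0.545.

d(x, mu) = √(0.297) ≈ 0.545


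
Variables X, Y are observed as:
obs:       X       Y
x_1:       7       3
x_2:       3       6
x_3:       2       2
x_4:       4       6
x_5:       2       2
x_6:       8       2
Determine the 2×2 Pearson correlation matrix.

Step 1 — column means:
  mean(X) = (7 + 3 + 2 + 4 + 2 + 8) / 6 = 26/6 = 4.3333
  mean(Y) = (3 + 6 + 2 + 6 + 2 + 2) / 6 = 21/6 = 3.5

Step 2 — sample variances and covariances s[i,j] = (1/(n-1)) · Σ_k (x_{k,i} - mean_i) · (x_{k,j} - mean_j), with n-1 = 5:
  s[X,X] = ((2.6667)·(2.6667) + (-1.3333)·(-1.3333) + (-2.3333)·(-2.3333) + (-0.3333)·(-0.3333) + (-2.3333)·(-2.3333) + (3.6667)·(3.6667)) / 5 = 33.3333/5 = 6.6667
  s[X,Y] = ((2.6667)·(-0.5) + (-1.3333)·(2.5) + (-2.3333)·(-1.5) + (-0.3333)·(2.5) + (-2.3333)·(-1.5) + (3.6667)·(-1.5)) / 5 = -4/5 = -0.8
  s[Y,Y] = ((-0.5)·(-0.5) + (2.5)·(2.5) + (-1.5)·(-1.5) + (2.5)·(2.5) + (-1.5)·(-1.5) + (-1.5)·(-1.5)) / 5 = 19.5/5 = 3.9
  Sample standard deviations s_i = √(s[i,i]):
  s(X) = √(6.6667) = 2.582
  s(Y) = √(3.9) = 1.9748

Step 3 — r_{ij} = s_{ij} / (s_i · s_j):
  r[X,X] = 1 (diagonal).
  r[X,Y] = -0.8 / (2.582 · 1.9748) = -0.8 / 5.099 = -0.1569
  r[Y,Y] = 1 (diagonal).

R is symmetric with unit diagonal. Assembling:

R = [[1, -0.1569],
 [-0.1569, 1]]


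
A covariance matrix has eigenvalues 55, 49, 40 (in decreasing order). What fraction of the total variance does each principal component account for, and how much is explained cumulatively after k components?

Step 1 — total variance = trace(Sigma) = Σ λ_i = 55 + 49 + 40 = 144.

Step 2 — fraction explained by component i = λ_i / Σ λ:
  PC1: 55/144 = 0.3819
  PC2: 49/144 = 0.3403
  PC3: 40/144 = 0.2778

Step 3 — cumulative fraction after k components = (λ_1 + ... + λ_k) / Σ λ:
  k = 1: 55/144 = 0.3819
  k = 2: (55 + 49)/144 = 104/144 = 0.7222
  k = 3: (55 + 49 + 40)/144 = 144/144 = 1

Summary (fraction, with percent):

explained: PC1 0.3819 (38.19%), PC2 0.3403 (34.03%), PC3 0.2778 (27.78%);  cumulative: 0.3819, 0.7222, 1


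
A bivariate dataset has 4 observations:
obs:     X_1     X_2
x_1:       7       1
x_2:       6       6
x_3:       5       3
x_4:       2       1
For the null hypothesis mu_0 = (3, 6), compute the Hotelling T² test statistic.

Step 1 — sample mean vector:
  mean(X_1) = (7 + 6 + 5 + 2) / 4 = 20/4 = 5
  mean(X_2) = (1 + 6 + 3 + 1) / 4 = 11/4 = 2.75
  x̄ = (5, 2.75),  deviation x̄ - mu_0 = (5, 2.75) - (3, 6) = (2, -3.25).

Step 2 — sample covariance matrix, S[i,j] = (1/(n-1)) · Σ_k (x_{k,i} - mean_i) · (x_{k,j} - mean_j), divisor n-1 = 3:
  S[X_1,X_1] = ((2)·(2) + (1)·(1) + (0)·(0) + (-3)·(-3)) / 3 = 14/3 = 4.6667
  S[X_1,X_2] = ((2)·(-1.75) + (1)·(3.25) + (0)·(0.25) + (-3)·(-1.75)) / 3 = 5/3 = 1.6667
  S[X_2,X_2] = ((-1.75)·(-1.75) + (3.25)·(3.25) + (0.25)·(0.25) + (-1.75)·(-1.75)) / 3 = 16.75/3 = 5.5833
  S = [[4.6667, 1.6667],
 [1.6667, 5.5833]].

Step 3 — invert S. det(S) = 4.6667·5.5833 - (1.6667)² = 23.2778.
  S^{-1} = (1/det) · [[d, -b], [-b, a]] = [[0.2399, -0.0716],
 [-0.0716, 0.2005]].

Step 4 — quadratic form (x̄ - mu_0)^T · S^{-1} · (x̄ - mu_0):
  S^{-1} · (x̄ - mu_0) = (0.7124, -0.7947),
  (x̄ - mu_0)^T · [...] = (2)·(0.7124) + (-3.25)·(-0.7947) = 4.0078.

Step 5 — scale by n: T² = 4 · 4.0078 = 16.031.

T² ≈ 16.031


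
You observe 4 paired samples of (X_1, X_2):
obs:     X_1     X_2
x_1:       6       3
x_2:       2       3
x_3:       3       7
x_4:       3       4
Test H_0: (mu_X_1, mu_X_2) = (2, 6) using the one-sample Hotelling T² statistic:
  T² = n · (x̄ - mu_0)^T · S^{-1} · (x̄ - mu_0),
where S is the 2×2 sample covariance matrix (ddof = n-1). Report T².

Step 1 — sample mean vector:
  mean(X_1) = (6 + 2 + 3 + 3) / 4 = 14/4 = 3.5
  mean(X_2) = (3 + 3 + 7 + 4) / 4 = 17/4 = 4.25
  x̄ = (3.5, 4.25),  deviation x̄ - mu_0 = (3.5, 4.25) - (2, 6) = (1.5, -1.75).

Step 2 — sample covariance matrix, S[i,j] = (1/(n-1)) · Σ_k (x_{k,i} - mean_i) · (x_{k,j} - mean_j), divisor n-1 = 3:
  S[X_1,X_1] = ((2.5)·(2.5) + (-1.5)·(-1.5) + (-0.5)·(-0.5) + (-0.5)·(-0.5)) / 3 = 9/3 = 3
  S[X_1,X_2] = ((2.5)·(-1.25) + (-1.5)·(-1.25) + (-0.5)·(2.75) + (-0.5)·(-0.25)) / 3 = -2.5/3 = -0.8333
  S[X_2,X_2] = ((-1.25)·(-1.25) + (-1.25)·(-1.25) + (2.75)·(2.75) + (-0.25)·(-0.25)) / 3 = 10.75/3 = 3.5833
  S = [[3, -0.8333],
 [-0.8333, 3.5833]].

Step 3 — invert S. det(S) = 3·3.5833 - (-0.8333)² = 10.0556.
  S^{-1} = (1/det) · [[d, -b], [-b, a]] = [[0.3564, 0.0829],
 [0.0829, 0.2983]].

Step 4 — quadratic form (x̄ - mu_0)^T · S^{-1} · (x̄ - mu_0):
  S^{-1} · (x̄ - mu_0) = (0.3895, -0.3978),
  (x̄ - mu_0)^T · [...] = (1.5)·(0.3895) + (-1.75)·(-0.3978) = 1.2804.

Step 5 — scale by n: T² = 4 · 1.2804 = 5.1215.

T² ≈ 5.1215


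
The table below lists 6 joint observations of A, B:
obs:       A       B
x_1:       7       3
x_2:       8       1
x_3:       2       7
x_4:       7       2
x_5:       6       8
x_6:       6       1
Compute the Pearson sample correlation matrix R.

Step 1 — column means:
  mean(A) = (7 + 8 + 2 + 7 + 6 + 6) / 6 = 36/6 = 6
  mean(B) = (3 + 1 + 7 + 2 + 8 + 1) / 6 = 22/6 = 3.6667

Step 2 — sample variances and covariances s[i,j] = (1/(n-1)) · Σ_k (x_{k,i} - mean_i) · (x_{k,j} - mean_j), with n-1 = 5:
  s[A,A] = ((1)·(1) + (2)·(2) + (-4)·(-4) + (1)·(1) + (0)·(0) + (0)·(0)) / 5 = 22/5 = 4.4
  s[A,B] = ((1)·(-0.6667) + (2)·(-2.6667) + (-4)·(3.3333) + (1)·(-1.6667) + (0)·(4.3333) + (0)·(-2.6667)) / 5 = -21/5 = -4.2
  s[B,B] = ((-0.6667)·(-0.6667) + (-2.6667)·(-2.6667) + (3.3333)·(3.3333) + (-1.6667)·(-1.6667) + (4.3333)·(4.3333) + (-2.6667)·(-2.6667)) / 5 = 47.3333/5 = 9.4667
  Sample standard deviations s_i = √(s[i,i]):
  s(A) = √(4.4) = 2.0976
  s(B) = √(9.4667) = 3.0768

Step 3 — r_{ij} = s_{ij} / (s_i · s_j):
  r[A,A] = 1 (diagonal).
  r[A,B] = -4.2 / (2.0976 · 3.0768) = -4.2 / 6.4539 = -0.6508
  r[B,B] = 1 (diagonal).

R is symmetric with unit diagonal. Assembling:

R = [[1, -0.6508],
 [-0.6508, 1]]


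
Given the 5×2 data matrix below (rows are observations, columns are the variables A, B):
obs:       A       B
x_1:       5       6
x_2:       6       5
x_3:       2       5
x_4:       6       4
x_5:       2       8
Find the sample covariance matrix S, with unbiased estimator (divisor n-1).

Step 1 — column means:
  mean(A) = (5 + 6 + 2 + 6 + 2) / 5 = 21/5 = 4.2
  mean(B) = (6 + 5 + 5 + 4 + 8) / 5 = 28/5 = 5.6

Step 2 — sample covariance S[i,j] = (1/(n-1)) · Σ_k (x_{k,i} - mean_i) · (x_{k,j} - mean_j), with n-1 = 4.
  S[A,A] = ((0.8)·(0.8) + (1.8)·(1.8) + (-2.2)·(-2.2) + (1.8)·(1.8) + (-2.2)·(-2.2)) / 4 = 16.8/4 = 4.2
  S[A,B] = ((0.8)·(0.4) + (1.8)·(-0.6) + (-2.2)·(-0.6) + (1.8)·(-1.6) + (-2.2)·(2.4)) / 4 = -7.6/4 = -1.9
  S[B,B] = ((0.4)·(0.4) + (-0.6)·(-0.6) + (-0.6)·(-0.6) + (-1.6)·(-1.6) + (2.4)·(2.4)) / 4 = 9.2/4 = 2.3

S is symmetric (S[j,i] = S[i,j]). Assembling:

S = [[4.2, -1.9],
 [-1.9, 2.3]]


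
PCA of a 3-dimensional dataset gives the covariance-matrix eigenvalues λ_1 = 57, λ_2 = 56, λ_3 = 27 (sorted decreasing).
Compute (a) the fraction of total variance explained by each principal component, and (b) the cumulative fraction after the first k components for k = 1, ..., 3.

Step 1 — total variance = trace(Sigma) = Σ λ_i = 57 + 56 + 27 = 140.

Step 2 — fraction explained by component i = λ_i / Σ λ:
  PC1: 57/140 = 0.4071
  PC2: 56/140 = 0.4
  PC3: 27/140 = 0.1929

Step 3 — cumulative fraction after k components = (λ_1 + ... + λ_k) / Σ λ:
  k = 1: 57/140 = 0.4071
  k = 2: (57 + 56)/140 = 113/140 = 0.8071
  k = 3: (57 + 56 + 27)/140 = 140/140 = 1

Summary (fraction, with percent):

explained: PC1 0.4071 (40.71%), PC2 0.4 (40%), PC3 0.1929 (19.29%);  cumulative: 0.4071, 0.8071, 1


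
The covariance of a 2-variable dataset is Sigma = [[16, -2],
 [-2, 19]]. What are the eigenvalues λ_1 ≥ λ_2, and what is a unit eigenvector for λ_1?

Step 1 — characteristic polynomial of 2×2 Sigma:
  det(Sigma - λI) = λ² - trace · λ + det = 0.
  trace = 16 + 19 = 35, det = 16·19 - (-2)² = 300.
Step 2 — discriminant:
  Δ = trace² - 4·det = 1225 - 1200 = 25.
Step 3 — eigenvalues:
  λ = (trace ± √Δ)/2 = (35 ± 5)/2,
  λ_1 = 20,  λ_2 = 15.

Step 4 — unit eigenvector for λ_1: solve (Sigma - λ_1 I)v = 0. First row:
  (16 - 20)·v_x + (-2)·v_y = 0, i.e. (-4)·v_x + (-2)·v_y = 0,
  so v ∝ (b, λ_1 - a) = (-2, 4); multiply by -1 so the first entry is positive: u = (2, -4).
  ||u|| = √((2)² + (-4)²) = √(20) ≈ 4.4721,
  v_1 = u/||u|| ≈ (0.4472, -0.8944) (||v_1|| = 1).

λ_1 = 20,  λ_2 = 15;  v_1 ≈ (0.4472, -0.8944)


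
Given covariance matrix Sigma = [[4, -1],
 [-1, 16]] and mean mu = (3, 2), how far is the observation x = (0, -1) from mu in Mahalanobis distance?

Step 1 — centre the observation: (x - mu) = (-3, -3).

Step 2 — invert Sigma. det(Sigma) = 4·16 - (-1)² = 63.
  Sigma^{-1} = (1/det) · [[d, -b], [-b, a]] = [[0.254, 0.0159],
 [0.0159, 0.0635]].

Step 3 — form the quadratic (x - mu)^T · Sigma^{-1} · (x - mu):
  Sigma^{-1} · (x - mu) = (-0.8095, -0.2381).
  (x - mu)^T · [Sigma^{-1} · (x - mu)] = (-3)·(-0.8095) + (-3)·(-0.2381) = 3.1429.

Step 4 — take square root: d = √(3.1429) ≈ 1.7728.

d(x, mu) = √(3.1429) ≈ 1.7728


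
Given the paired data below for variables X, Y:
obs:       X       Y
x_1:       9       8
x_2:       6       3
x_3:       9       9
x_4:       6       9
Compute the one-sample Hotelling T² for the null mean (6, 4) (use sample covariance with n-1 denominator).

Step 1 — sample mean vector:
  mean(X) = (9 + 6 + 9 + 6) / 4 = 30/4 = 7.5
  mean(Y) = (8 + 3 + 9 + 9) / 4 = 29/4 = 7.25
  x̄ = (7.5, 7.25),  deviation x̄ - mu_0 = (7.5, 7.25) - (6, 4) = (1.5, 3.25).

Step 2 — sample covariance matrix, S[i,j] = (1/(n-1)) · Σ_k (x_{k,i} - mean_i) · (x_{k,j} - mean_j), divisor n-1 = 3:
  S[X,X] = ((1.5)·(1.5) + (-1.5)·(-1.5) + (1.5)·(1.5) + (-1.5)·(-1.5)) / 3 = 9/3 = 3
  S[X,Y] = ((1.5)·(0.75) + (-1.5)·(-4.25) + (1.5)·(1.75) + (-1.5)·(1.75)) / 3 = 7.5/3 = 2.5
  S[Y,Y] = ((0.75)·(0.75) + (-4.25)·(-4.25) + (1.75)·(1.75) + (1.75)·(1.75)) / 3 = 24.75/3 = 8.25
  S = [[3, 2.5],
 [2.5, 8.25]].

Step 3 — invert S. det(S) = 3·8.25 - (2.5)² = 18.5.
  S^{-1} = (1/det) · [[d, -b], [-b, a]] = [[0.4459, -0.1351],
 [-0.1351, 0.1622]].

Step 4 — quadratic form (x̄ - mu_0)^T · S^{-1} · (x̄ - mu_0):
  S^{-1} · (x̄ - mu_0) = (0.2297, 0.3243),
  (x̄ - mu_0)^T · [...] = (1.5)·(0.2297) + (3.25)·(0.3243) = 1.3986.

Step 5 — scale by n: T² = 4 · 1.3986 = 5.5946.

T² ≈ 5.5946


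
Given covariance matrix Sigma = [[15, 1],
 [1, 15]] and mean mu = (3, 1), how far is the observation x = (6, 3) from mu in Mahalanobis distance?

Step 1 — centre the observation: (x - mu) = (3, 2).

Step 2 — invert Sigma. det(Sigma) = 15·15 - (1)² = 224.
  Sigma^{-1} = (1/det) · [[d, -b], [-b, a]] = [[0.067, -0.0045],
 [-0.0045, 0.067]].

Step 3 — form the quadratic (x - mu)^T · Sigma^{-1} · (x - mu):
  Sigma^{-1} · (x - mu) = (0.192, 0.1205).
  (x - mu)^T · [Sigma^{-1} · (x - mu)] = (3)·(0.192) + (2)·(0.1205) = 0.817.

Step 4 — take square root: d = √(0.817) ≈ 0.9039.

d(x, mu) = √(0.817) ≈ 0.9039


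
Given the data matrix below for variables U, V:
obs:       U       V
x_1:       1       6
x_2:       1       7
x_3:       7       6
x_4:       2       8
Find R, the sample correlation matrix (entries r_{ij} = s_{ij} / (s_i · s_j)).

Step 1 — column means:
  mean(U) = (1 + 1 + 7 + 2) / 4 = 11/4 = 2.75
  mean(V) = (6 + 7 + 6 + 8) / 4 = 27/4 = 6.75

Step 2 — sample variances and covariances s[i,j] = (1/(n-1)) · Σ_k (x_{k,i} - mean_i) · (x_{k,j} - mean_j), with n-1 = 3:
  s[U,U] = ((-1.75)·(-1.75) + (-1.75)·(-1.75) + (4.25)·(4.25) + (-0.75)·(-0.75)) / 3 = 24.75/3 = 8.25
  s[U,V] = ((-1.75)·(-0.75) + (-1.75)·(0.25) + (4.25)·(-0.75) + (-0.75)·(1.25)) / 3 = -3.25/3 = -1.0833
  s[V,V] = ((-0.75)·(-0.75) + (0.25)·(0.25) + (-0.75)·(-0.75) + (1.25)·(1.25)) / 3 = 2.75/3 = 0.9167
  Sample standard deviations s_i = √(s[i,i]):
  s(U) = √(8.25) = 2.8723
  s(V) = √(0.9167) = 0.9574

Step 3 — r_{ij} = s_{ij} / (s_i · s_j):
  r[U,U] = 1 (diagonal).
  r[U,V] = -1.0833 / (2.8723 · 0.9574) = -1.0833 / 2.75 = -0.3939
  r[V,V] = 1 (diagonal).

R is symmetric with unit diagonal. Assembling:

R = [[1, -0.3939],
 [-0.3939, 1]]


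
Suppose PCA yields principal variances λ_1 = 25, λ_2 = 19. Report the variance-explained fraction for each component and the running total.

Step 1 — total variance = trace(Sigma) = Σ λ_i = 25 + 19 = 44.

Step 2 — fraction explained by component i = λ_i / Σ λ:
  PC1: 25/44 = 0.5682
  PC2: 19/44 = 0.4318

Step 3 — cumulative fraction after k components = (λ_1 + ... + λ_k) / Σ λ:
  k = 1: 25/44 = 0.5682
  k = 2: (25 + 19)/44 = 44/44 = 1

Summary (fraction, with percent):

explained: PC1 0.5682 (56.82%), PC2 0.4318 (43.18%);  cumulative: 0.5682, 1


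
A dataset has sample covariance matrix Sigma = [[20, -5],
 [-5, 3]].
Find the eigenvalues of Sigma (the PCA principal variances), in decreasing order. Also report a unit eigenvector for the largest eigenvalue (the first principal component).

Step 1 — characteristic polynomial of 2×2 Sigma:
  det(Sigma - λI) = λ² - trace · λ + det = 0.
  trace = 20 + 3 = 23, det = 20·3 - (-5)² = 35.
Step 2 — discriminant:
  Δ = trace² - 4·det = 529 - 140 = 389.
Step 3 — eigenvalues:
  λ = (trace ± √Δ)/2 = (23 ± 19.7231)/2,
  λ_1 = 21.3615,  λ_2 = 1.6385.

Step 4 — unit eigenvector for λ_1: solve (Sigma - λ_1 I)v = 0. First row:
  (20 - 21.3615)·v_x + (-5)·v_y = 0, i.e. (-1.3615)·v_x + (-5)·v_y = 0,
  so v ∝ (b, λ_1 - a) = (-5, 1.3615); multiply by -1 so the first entry is positive: u = (5, -1.3615).
  ||u|| = √((5)² + (-1.3615)²) = √(26.8538) ≈ 5.1821,
  v_1 = u/||u|| ≈ (0.9649, -0.2627) (||v_1|| = 1).

λ_1 = 21.3615,  λ_2 = 1.6385;  v_1 ≈ (0.9649, -0.2627)


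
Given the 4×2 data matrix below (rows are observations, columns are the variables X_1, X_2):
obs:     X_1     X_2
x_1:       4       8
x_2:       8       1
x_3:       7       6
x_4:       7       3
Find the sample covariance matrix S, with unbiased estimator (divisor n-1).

Step 1 — column means:
  mean(X_1) = (4 + 8 + 7 + 7) / 4 = 26/4 = 6.5
  mean(X_2) = (8 + 1 + 6 + 3) / 4 = 18/4 = 4.5

Step 2 — sample covariance S[i,j] = (1/(n-1)) · Σ_k (x_{k,i} - mean_i) · (x_{k,j} - mean_j), with n-1 = 3.
  S[X_1,X_1] = ((-2.5)·(-2.5) + (1.5)·(1.5) + (0.5)·(0.5) + (0.5)·(0.5)) / 3 = 9/3 = 3
  S[X_1,X_2] = ((-2.5)·(3.5) + (1.5)·(-3.5) + (0.5)·(1.5) + (0.5)·(-1.5)) / 3 = -14/3 = -4.6667
  S[X_2,X_2] = ((3.5)·(3.5) + (-3.5)·(-3.5) + (1.5)·(1.5) + (-1.5)·(-1.5)) / 3 = 29/3 = 9.6667

S is symmetric (S[j,i] = S[i,j]). Assembling:

S = [[3, -4.6667],
 [-4.6667, 9.6667]]


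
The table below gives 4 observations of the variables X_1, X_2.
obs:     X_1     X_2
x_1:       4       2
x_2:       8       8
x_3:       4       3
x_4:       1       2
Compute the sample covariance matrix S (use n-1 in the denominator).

Step 1 — column means:
  mean(X_1) = (4 + 8 + 4 + 1) / 4 = 17/4 = 4.25
  mean(X_2) = (2 + 8 + 3 + 2) / 4 = 15/4 = 3.75

Step 2 — sample covariance S[i,j] = (1/(n-1)) · Σ_k (x_{k,i} - mean_i) · (x_{k,j} - mean_j), with n-1 = 3.
  S[X_1,X_1] = ((-0.25)·(-0.25) + (3.75)·(3.75) + (-0.25)·(-0.25) + (-3.25)·(-3.25)) / 3 = 24.75/3 = 8.25
  S[X_1,X_2] = ((-0.25)·(-1.75) + (3.75)·(4.25) + (-0.25)·(-0.75) + (-3.25)·(-1.75)) / 3 = 22.25/3 = 7.4167
  S[X_2,X_2] = ((-1.75)·(-1.75) + (4.25)·(4.25) + (-0.75)·(-0.75) + (-1.75)·(-1.75)) / 3 = 24.75/3 = 8.25

S is symmetric (S[j,i] = S[i,j]). Assembling:

S = [[8.25, 7.4167],
 [7.4167, 8.25]]


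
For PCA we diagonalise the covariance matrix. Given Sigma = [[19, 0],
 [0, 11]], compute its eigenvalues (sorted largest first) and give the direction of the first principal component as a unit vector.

Step 1 — characteristic polynomial of 2×2 Sigma:
  det(Sigma - λI) = λ² - trace · λ + det = 0.
  trace = 19 + 11 = 30, det = 19·11 - (0)² = 209.
Step 2 — discriminant:
  Δ = trace² - 4·det = 900 - 836 = 64.
Step 3 — eigenvalues:
  λ = (trace ± √Δ)/2 = (30 ± 8)/2,
  λ_1 = 19,  λ_2 = 11.

Step 4 — unit eigenvector for λ_1: Sigma is diagonal, so its eigenvectors are the coordinate axes. λ_1 = 19 is the diagonal entry on the first coordinate axis, hence
  v_1 = (1, 0) (||v_1|| = 1).

λ_1 = 19,  λ_2 = 11;  v_1 ≈ (1, 0)


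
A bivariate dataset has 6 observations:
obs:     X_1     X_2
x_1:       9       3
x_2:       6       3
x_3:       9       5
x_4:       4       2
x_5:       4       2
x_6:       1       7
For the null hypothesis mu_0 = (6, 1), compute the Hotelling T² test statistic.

Step 1 — sample mean vector:
  mean(X_1) = (9 + 6 + 9 + 4 + 4 + 1) / 6 = 33/6 = 5.5
  mean(X_2) = (3 + 3 + 5 + 2 + 2 + 7) / 6 = 22/6 = 3.6667
  x̄ = (5.5, 3.6667),  deviation x̄ - mu_0 = (5.5, 3.6667) - (6, 1) = (-0.5, 2.6667).

Step 2 — sample covariance matrix, S[i,j] = (1/(n-1)) · Σ_k (x_{k,i} - mean_i) · (x_{k,j} - mean_j), divisor n-1 = 5:
  S[X_1,X_1] = ((3.5)·(3.5) + (0.5)·(0.5) + (3.5)·(3.5) + (-1.5)·(-1.5) + (-1.5)·(-1.5) + (-4.5)·(-4.5)) / 5 = 49.5/5 = 9.9
  S[X_1,X_2] = ((3.5)·(-0.6667) + (0.5)·(-0.6667) + (3.5)·(1.3333) + (-1.5)·(-1.6667) + (-1.5)·(-1.6667) + (-4.5)·(3.3333)) / 5 = -8/5 = -1.6
  S[X_2,X_2] = ((-0.6667)·(-0.6667) + (-0.6667)·(-0.6667) + (1.3333)·(1.3333) + (-1.6667)·(-1.6667) + (-1.6667)·(-1.6667) + (3.3333)·(3.3333)) / 5 = 19.3333/5 = 3.8667
  S = [[9.9, -1.6],
 [-1.6, 3.8667]].

Step 3 — invert S. det(S) = 9.9·3.8667 - (-1.6)² = 35.72.
  S^{-1} = (1/det) · [[d, -b], [-b, a]] = [[0.1082, 0.0448],
 [0.0448, 0.2772]].

Step 4 — quadratic form (x̄ - mu_0)^T · S^{-1} · (x̄ - mu_0):
  S^{-1} · (x̄ - mu_0) = (0.0653, 0.7167),
  (x̄ - mu_0)^T · [...] = (-0.5)·(0.0653) + (2.6667)·(0.7167) = 1.8785.

Step 5 — scale by n: T² = 6 · 1.8785 = 11.271.

T² ≈ 11.271


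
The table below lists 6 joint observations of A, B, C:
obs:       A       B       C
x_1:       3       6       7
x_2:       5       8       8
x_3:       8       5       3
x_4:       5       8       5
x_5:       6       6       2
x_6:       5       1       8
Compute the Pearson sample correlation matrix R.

Step 1 — column means:
  mean(A) = (3 + 5 + 8 + 5 + 6 + 5) / 6 = 32/6 = 5.3333
  mean(B) = (6 + 8 + 5 + 8 + 6 + 1) / 6 = 34/6 = 5.6667
  mean(C) = (7 + 8 + 3 + 5 + 2 + 8) / 6 = 33/6 = 5.5

Step 2 — sample variances and covariances s[i,j] = (1/(n-1)) · Σ_k (x_{k,i} - mean_i) · (x_{k,j} - mean_j), with n-1 = 5:
  s[A,A] = ((-2.3333)·(-2.3333) + (-0.3333)·(-0.3333) + (2.6667)·(2.6667) + (-0.3333)·(-0.3333) + (0.6667)·(0.6667) + (-0.3333)·(-0.3333)) / 5 = 13.3333/5 = 2.6667
  s[A,B] = ((-2.3333)·(0.3333) + (-0.3333)·(2.3333) + (2.6667)·(-0.6667) + (-0.3333)·(2.3333) + (0.6667)·(0.3333) + (-0.3333)·(-4.6667)) / 5 = -2.3333/5 = -0.4667
  s[A,C] = ((-2.3333)·(1.5) + (-0.3333)·(2.5) + (2.6667)·(-2.5) + (-0.3333)·(-0.5) + (0.6667)·(-3.5) + (-0.3333)·(2.5)) / 5 = -14/5 = -2.8
  s[B,B] = ((0.3333)·(0.3333) + (2.3333)·(2.3333) + (-0.6667)·(-0.6667) + (2.3333)·(2.3333) + (0.3333)·(0.3333) + (-4.6667)·(-4.6667)) / 5 = 33.3333/5 = 6.6667
  s[B,C] = ((0.3333)·(1.5) + (2.3333)·(2.5) + (-0.6667)·(-2.5) + (2.3333)·(-0.5) + (0.3333)·(-3.5) + (-4.6667)·(2.5)) / 5 = -6/5 = -1.2
  s[C,C] = ((1.5)·(1.5) + (2.5)·(2.5) + (-2.5)·(-2.5) + (-0.5)·(-0.5) + (-3.5)·(-3.5) + (2.5)·(2.5)) / 5 = 33.5/5 = 6.7
  Sample standard deviations s_i = √(s[i,i]):
  s(A) = √(2.6667) = 1.633
  s(B) = √(6.6667) = 2.582
  s(C) = √(6.7) = 2.5884

Step 3 — r_{ij} = s_{ij} / (s_i · s_j):
  r[A,A] = 1 (diagonal).
  r[A,B] = -0.4667 / (1.633 · 2.582) = -0.4667 / 4.2164 = -0.1107
  r[A,C] = -2.8 / (1.633 · 2.5884) = -2.8 / 4.2269 = -0.6624
  r[B,B] = 1 (diagonal).
  r[B,C] = -1.2 / (2.582 · 2.5884) = -1.2 / 6.6833 = -0.1796
  r[C,C] = 1 (diagonal).

R is symmetric with unit diagonal. Assembling:

R = [[1, -0.1107, -0.6624],
 [-0.1107, 1, -0.1796],
 [-0.6624, -0.1796, 1]]


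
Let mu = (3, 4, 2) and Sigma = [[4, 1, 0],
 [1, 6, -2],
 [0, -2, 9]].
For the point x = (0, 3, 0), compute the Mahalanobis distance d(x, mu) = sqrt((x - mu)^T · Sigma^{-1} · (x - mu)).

Step 1 — centre the observation: (x - mu) = (-3, -1, -2).

Step 2 — invert Sigma (cofactor / det for 3×3, or solve directly):
  Sigma^{-1} = [[0.2618, -0.0471, -0.0105],
 [-0.0471, 0.1885, 0.0419],
 [-0.0105, 0.0419, 0.1204]].

Step 3 — form the quadratic (x - mu)^T · Sigma^{-1} · (x - mu):
  Sigma^{-1} · (x - mu) = (-0.7173, -0.1309, -0.2513).
  (x - mu)^T · [Sigma^{-1} · (x - mu)] = (-3)·(-0.7173) + (-1)·(-0.1309) + (-2)·(-0.2513) = 2.7853.

Step 4 — take square root: d = √(2.7853) ≈ 1.6689.

d(x, mu) = √(2.7853) ≈ 1.6689


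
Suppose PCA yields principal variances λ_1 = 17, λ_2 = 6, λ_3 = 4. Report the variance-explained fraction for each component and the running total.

Step 1 — total variance = trace(Sigma) = Σ λ_i = 17 + 6 + 4 = 27.

Step 2 — fraction explained by component i = λ_i / Σ λ:
  PC1: 17/27 = 0.6296
  PC2: 6/27 = 0.2222
  PC3: 4/27 = 0.1481

Step 3 — cumulative fraction after k components = (λ_1 + ... + λ_k) / Σ λ:
  k = 1: 17/27 = 0.6296
  k = 2: (17 + 6)/27 = 23/27 = 0.8519
  k = 3: (17 + 6 + 4)/27 = 27/27 = 1

Summary (fraction, with percent):

explained: PC1 0.6296 (62.96%), PC2 0.2222 (22.22%), PC3 0.1481 (14.81%);  cumulative: 0.6296, 0.8519, 1


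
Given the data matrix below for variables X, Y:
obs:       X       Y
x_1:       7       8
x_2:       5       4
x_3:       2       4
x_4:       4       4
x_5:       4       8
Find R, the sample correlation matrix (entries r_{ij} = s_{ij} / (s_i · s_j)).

Step 1 — column means:
  mean(X) = (7 + 5 + 2 + 4 + 4) / 5 = 22/5 = 4.4
  mean(Y) = (8 + 4 + 4 + 4 + 8) / 5 = 28/5 = 5.6

Step 2 — sample variances and covariances s[i,j] = (1/(n-1)) · Σ_k (x_{k,i} - mean_i) · (x_{k,j} - mean_j), with n-1 = 4:
  s[X,X] = ((2.6)·(2.6) + (0.6)·(0.6) + (-2.4)·(-2.4) + (-0.4)·(-0.4) + (-0.4)·(-0.4)) / 4 = 13.2/4 = 3.3
  s[X,Y] = ((2.6)·(2.4) + (0.6)·(-1.6) + (-2.4)·(-1.6) + (-0.4)·(-1.6) + (-0.4)·(2.4)) / 4 = 8.8/4 = 2.2
  s[Y,Y] = ((2.4)·(2.4) + (-1.6)·(-1.6) + (-1.6)·(-1.6) + (-1.6)·(-1.6) + (2.4)·(2.4)) / 4 = 19.2/4 = 4.8
  Sample standard deviations s_i = √(s[i,i]):
  s(X) = √(3.3) = 1.8166
  s(Y) = √(4.8) = 2.1909

Step 3 — r_{ij} = s_{ij} / (s_i · s_j):
  r[X,X] = 1 (diagonal).
  r[X,Y] = 2.2 / (1.8166 · 2.1909) = 2.2 / 3.9799 = 0.5528
  r[Y,Y] = 1 (diagonal).

R is symmetric with unit diagonal. Assembling:

R = [[1, 0.5528],
 [0.5528, 1]]
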